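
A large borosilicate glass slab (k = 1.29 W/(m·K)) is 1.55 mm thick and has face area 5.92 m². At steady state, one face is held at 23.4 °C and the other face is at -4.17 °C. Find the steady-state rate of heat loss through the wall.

Q = 136 kW

Q = kA·ΔT/L = 1.29 × 5.92 × |23.4 °C − -4.17 °C| / 0.00155 = 1.36×10^5 W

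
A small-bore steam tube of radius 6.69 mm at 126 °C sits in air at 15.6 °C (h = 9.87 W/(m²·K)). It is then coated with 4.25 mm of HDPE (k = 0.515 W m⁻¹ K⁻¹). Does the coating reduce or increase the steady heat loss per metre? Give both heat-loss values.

increases: 45.8 → 67.9 W/m

Critical radius for a cylinder: r_cr = k/h = 0.0522 m = 5.22 cm.
Outer radius after coating: r₂ = 0.00669 + 0.00425 = 0.01094 m.
Since r₁ < r_cr and r₂ ≤ r_cr, the coating moves toward the maximum at r_cr — heat loss rises.
Bare: R = 1/(2πr₁h) = 2.410 m·K/W; Q = 110.4/2.410 = 45.8 W/m.
Coated: R = R_cond + R_conv = 1.626 m·K/W; Q = 110.4/1.626 = 67.9 W/m.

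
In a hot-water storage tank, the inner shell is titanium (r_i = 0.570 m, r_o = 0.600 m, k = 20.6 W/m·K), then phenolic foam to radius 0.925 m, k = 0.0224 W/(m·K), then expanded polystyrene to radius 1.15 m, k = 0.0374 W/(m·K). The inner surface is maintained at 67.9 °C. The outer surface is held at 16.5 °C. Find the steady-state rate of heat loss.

Resistance network (inner→outer):
  R_titanium = (1/0.570 − 1/0.600)/(4πk) = 0.08772/(4π·20.6) = 3.389×10^-4 K/W
  R_phenolic foam = (1/0.600 − 1/0.925)/(4πk) = 0.5856/(4π·0.0224) = 2.080 K/W
  R_expanded polystyrene = (1/0.925 − 1/1.15)/(4πk) = 0.2115/(4π·0.0374) = 0.4501 K/W
ΣR = 3.389×10^-4 + 2.080 + 0.4501 = 2.530 K/W
Q = ΔT/ΣR = (67.9 °C − 16.5 °C)/2.530 = 20.3 W

Q = 20.3 W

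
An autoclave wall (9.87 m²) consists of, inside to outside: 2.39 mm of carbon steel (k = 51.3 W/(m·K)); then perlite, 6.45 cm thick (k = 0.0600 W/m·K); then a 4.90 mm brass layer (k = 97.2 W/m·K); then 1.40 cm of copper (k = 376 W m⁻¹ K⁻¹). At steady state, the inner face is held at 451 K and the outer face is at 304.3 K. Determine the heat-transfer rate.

Q = 1350 W

Treat each layer as a resistance in series:
  R_carbon steel = L/(kA) = 0.00239/(51.3·9.87) = 4.720×10^-6 K/W
  R_perlite = L/(kA) = 0.0645/(0.0600·9.87) = 0.1089 K/W
  R_brass = L/(kA) = 0.00490/(97.2·9.87) = 5.108×10^-6 K/W
  R_copper = L/(kA) = 0.0140/(376·9.87) = 3.772×10^-6 K/W
ΣR = 4.720×10^-6 + 0.1089 + 5.108×10^-6 + 3.772×10^-6 = 0.1089 K/W
Q = ΔT/ΣR = (451 K − 304.3 K)/0.1089 = 1350 W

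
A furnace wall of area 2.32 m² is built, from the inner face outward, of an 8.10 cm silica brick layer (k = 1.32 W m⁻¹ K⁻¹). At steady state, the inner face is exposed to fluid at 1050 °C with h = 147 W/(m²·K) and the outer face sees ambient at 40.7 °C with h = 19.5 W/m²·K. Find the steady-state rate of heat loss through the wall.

Series thermal resistances, inner to outer:
  R_conv,in = 1/(hA) = 1/(147·2.32) = 0.002932 K/W
  R_silica brick = L/(kA) = 0.0810/(1.32·2.32) = 0.02645 K/W
  R_conv,out = 1/(hA) = 1/(19.5·2.32) = 0.02210 K/W
ΣR = 0.002932 + 0.02645 + 0.02210 = 0.05148 K/W
Q = ΔT/ΣR = (1050 °C − 40.7 °C)/0.05148 = 19600 W

Q = 19600 W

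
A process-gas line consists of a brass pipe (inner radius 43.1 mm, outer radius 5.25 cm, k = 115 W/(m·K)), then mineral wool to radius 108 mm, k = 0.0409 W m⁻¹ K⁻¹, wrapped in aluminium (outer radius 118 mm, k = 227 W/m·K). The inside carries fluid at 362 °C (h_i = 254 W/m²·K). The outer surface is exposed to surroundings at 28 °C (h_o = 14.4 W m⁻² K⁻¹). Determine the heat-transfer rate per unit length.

Q' = 115 W/m

Resistance network (inner→outer):
  R'_conv,in = 1/(2πr h) = 1/(2π·0.0431·254) = 0.01454 m·K/W
  R'_brass = ln(0.0525/0.0431)/(2πk) = 0.1973/(2π·115) = 2.730×10^-4 m·K/W
  R'_mineral wool = ln(0.108/0.0525)/(2πk) = 0.7213/(2π·0.0409) = 2.807 m·K/W
  R'_aluminium = ln(0.118/0.108)/(2πk) = 0.08855/(2π·227) = 6.209×10^-5 m·K/W
  R'_conv,out = 1/(2πr h) = 1/(2π·0.118·14.4) = 0.09366 m·K/W
ΣR = 0.01454 + 2.730×10^-4 + 2.807 + 6.209×10^-5 + 0.09366 = 2.916 m·K/W
Q' = ΔT/ΣR = (362 °C − 28 °C)/2.916 = 115 W/m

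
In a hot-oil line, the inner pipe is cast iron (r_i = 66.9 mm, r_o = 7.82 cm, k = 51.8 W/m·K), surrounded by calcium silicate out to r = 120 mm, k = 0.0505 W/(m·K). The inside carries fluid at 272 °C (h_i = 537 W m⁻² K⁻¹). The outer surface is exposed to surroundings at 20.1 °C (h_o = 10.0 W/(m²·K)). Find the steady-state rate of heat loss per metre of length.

Treat each layer as a resistance in series:
  R'_conv,in = 1/(2πr h) = 1/(2π·0.0669·537) = 0.004430 m·K/W
  R'_cast iron = ln(0.0782/0.0669)/(2πk) = 0.1561/(2π·51.8) = 4.795×10^-4 m·K/W
  R'_calcium silicate = ln(0.120/0.0782)/(2πk) = 0.4282/(2π·0.0505) = 1.350 m·K/W
  R'_conv,out = 1/(2πr h) = 1/(2π·0.120·10.0) = 0.1326 m·K/W
ΣR = 0.004430 + 4.795×10^-4 + 1.350 + 0.1326 = 1.488 m·K/W
Q' = ΔT/ΣR = (272 °C − 20.1 °C)/1.488 = 169 W/m

Q' = 169 W/m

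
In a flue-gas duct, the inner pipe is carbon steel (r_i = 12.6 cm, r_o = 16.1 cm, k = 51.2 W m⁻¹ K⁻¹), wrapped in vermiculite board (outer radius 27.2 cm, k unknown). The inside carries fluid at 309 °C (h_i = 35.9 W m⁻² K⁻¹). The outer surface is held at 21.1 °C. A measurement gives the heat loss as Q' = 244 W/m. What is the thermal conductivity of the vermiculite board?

k = 0.0730 W/m·K

ΣR = ΔT/Q' = |309 − 21.1|/244 = 1.180 m·K/W
Known resistances:
  R'_conv,in = 1/(2πr h) = 1/(2π·0.126·35.9) = 0.03518 m·K/W
  R'_carbon steel = ln(0.161/0.126)/(2πk) = 0.2451/(2π·51.2) = 7.620×10^-4 m·K/W
R_vermiculite board = ΣR − ΣR_known = 1.180 − 0.03594 = 1.144 m·K/W
ln(r₂/r₁)/(2πk) = 1.144 ⇒ k = 0.5244/(2π·1.144) = 0.0730 W/m·K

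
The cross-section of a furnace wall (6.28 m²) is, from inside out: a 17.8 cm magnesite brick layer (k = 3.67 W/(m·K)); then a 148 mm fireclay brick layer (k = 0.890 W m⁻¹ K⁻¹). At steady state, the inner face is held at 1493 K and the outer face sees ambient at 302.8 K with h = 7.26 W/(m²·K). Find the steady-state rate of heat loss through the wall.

Q = 21.2 kW

Treat each layer as a resistance in series:
  R_magnesite brick = L/(kA) = 0.178/(3.67·6.28) = 0.007723 K/W
  R_fireclay brick = L/(kA) = 0.148/(0.890·6.28) = 0.02648 K/W
  R_conv,out = 1/(hA) = 1/(7.26·6.28) = 0.02193 K/W
ΣR = 0.007723 + 0.02648 + 0.02193 = 0.05613 K/W
Q = ΔT/ΣR = (1493 K − 302.8 K)/0.05613 = 21200 W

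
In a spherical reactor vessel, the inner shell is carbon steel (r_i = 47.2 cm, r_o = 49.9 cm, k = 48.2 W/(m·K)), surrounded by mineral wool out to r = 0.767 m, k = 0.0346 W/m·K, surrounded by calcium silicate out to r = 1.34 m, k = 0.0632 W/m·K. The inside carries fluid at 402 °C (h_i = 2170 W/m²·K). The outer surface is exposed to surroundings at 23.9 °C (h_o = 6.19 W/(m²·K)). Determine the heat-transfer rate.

Q = 163 W

Resistance network (inner→outer):
  R_conv,in = 1/(4πr²h) = 1/(4π·0.472²·2170) = 1.646×10^-4 K/W
  R_carbon steel = (1/0.472 − 1/0.499)/(4πk) = 0.1146/(4π·48.2) = 1.893×10^-4 K/W
  R_mineral wool = (1/0.499 − 1/0.767)/(4πk) = 0.7002/(4π·0.0346) = 1.610 K/W
  R_calcium silicate = (1/0.767 − 1/1.34)/(4πk) = 0.5575/(4π·0.0632) = 0.7020 K/W
  R_conv,out = 1/(4πr²h) = 1/(4π·1.34²·6.19) = 0.007160 K/W
ΣR = 1.646×10^-4 + 1.893×10^-4 + 1.610 + 0.7020 + 0.007160 = 2.320 K/W
Q = ΔT/ΣR = (402 °C − 23.9 °C)/2.320 = 163 W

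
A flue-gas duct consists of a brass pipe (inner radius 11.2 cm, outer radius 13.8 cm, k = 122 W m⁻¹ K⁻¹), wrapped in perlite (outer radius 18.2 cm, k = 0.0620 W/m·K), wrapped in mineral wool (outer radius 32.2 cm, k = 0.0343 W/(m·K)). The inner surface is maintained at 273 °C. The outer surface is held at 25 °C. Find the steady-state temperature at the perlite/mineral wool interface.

Treat each layer as a resistance in series:
  R'_brass = ln(0.138/0.112)/(2πk) = 0.2088/(2π·122) = 2.723×10^-4 m·K/W
  R'_perlite = ln(0.182/0.138)/(2πk) = 0.2768/(2π·0.0620) = 0.7104 m·K/W
  R'_mineral wool = ln(0.322/0.182)/(2πk) = 0.5705/(2π·0.0343) = 2.647 m·K/W
ΣR = 2.723×10^-4 + 0.7104 + 2.647 = 3.358 m·K/W
Q' = ΔT/ΣR = (273 °C − 25 °C)/3.358 = 73.85 W/m
From the inner boundary to the perlite/mineral wool interface, ΣR_partial = 0.7107 m·K/W.
T_interface = T_in − Q'·ΣR_partial = 273 °C − (73.85)(0.7107) = 221 °C

T = 221 °C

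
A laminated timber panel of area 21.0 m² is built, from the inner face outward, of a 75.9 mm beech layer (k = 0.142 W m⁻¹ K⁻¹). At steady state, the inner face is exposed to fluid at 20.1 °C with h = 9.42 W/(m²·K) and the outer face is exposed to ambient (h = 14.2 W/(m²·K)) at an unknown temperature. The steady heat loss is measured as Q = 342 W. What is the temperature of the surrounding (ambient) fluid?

T_out = 8.52 °C

Sum the resistances:
  R_conv,in = 1/(hA) = 1/(9.42·21.0) = 0.005055 K/W
  R_beech = L/(kA) = 0.0759/(0.142·21.0) = 0.02545 K/W
  R_conv,out = 1/(hA) = 1/(14.2·21.0) = 0.003353 K/W
ΣR = 0.03386 K/W
ΔT = Q·ΣR = 342 × 0.03386 = 11.58 K
Heat flows outward, so T_out = T_in − ΔT = 20.1 − 11.58 = 8.52 °C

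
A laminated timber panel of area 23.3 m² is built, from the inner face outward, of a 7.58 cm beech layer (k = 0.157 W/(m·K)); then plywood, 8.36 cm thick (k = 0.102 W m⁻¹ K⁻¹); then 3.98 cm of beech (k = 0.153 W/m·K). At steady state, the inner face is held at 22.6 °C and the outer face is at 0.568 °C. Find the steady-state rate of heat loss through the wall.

Series thermal resistances, inner to outer:
  R_beech = L/(kA) = 0.0758/(0.157·23.3) = 0.02072 K/W
  R_plywood = L/(kA) = 0.0836/(0.102·23.3) = 0.03518 K/W
  R_beech = L/(kA) = 0.0398/(0.153·23.3) = 0.01116 K/W
ΣR = 0.02072 + 0.03518 + 0.01116 = 0.06706 K/W
Q = ΔT/ΣR = (22.6 °C − 0.568 °C)/0.06706 = 329 W

Q = 329 W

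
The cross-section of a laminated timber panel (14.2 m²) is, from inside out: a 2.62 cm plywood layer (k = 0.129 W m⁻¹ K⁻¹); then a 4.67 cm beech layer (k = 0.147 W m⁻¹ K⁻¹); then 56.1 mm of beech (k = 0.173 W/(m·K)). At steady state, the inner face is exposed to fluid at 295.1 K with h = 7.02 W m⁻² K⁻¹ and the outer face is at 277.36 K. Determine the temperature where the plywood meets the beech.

Treat each layer as a resistance in series:
  R_conv,in = 1/(hA) = 1/(7.02·14.2) = 0.01003 K/W
  R_plywood = L/(kA) = 0.0262/(0.129·14.2) = 0.01430 K/W
  R_beech = L/(kA) = 0.0467/(0.147·14.2) = 0.02237 K/W
  R_beech = L/(kA) = 0.0561/(0.173·14.2) = 0.02284 K/W
ΣR = 0.01003 + 0.01430 + 0.02237 + 0.02284 = 0.06954 K/W
Q = ΔT/ΣR = (295.1 K − 277.36 K)/0.06954 = 255.1 W
From the inner boundary to the plywood/beech interface, ΣR_partial = 0.02433 K/W.
T_interface = T_in − Q·ΣR_partial = 295.1 K − (255.1)(0.02433) = 288.9 K

T = 288.9 K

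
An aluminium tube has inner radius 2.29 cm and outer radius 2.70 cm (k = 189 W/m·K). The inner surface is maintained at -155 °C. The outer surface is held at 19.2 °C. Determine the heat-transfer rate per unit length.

Q' = 1260 kW/m

Q' = 2πk·ΔT/ln(r₂/r₁) = 2π × 189 × 174.2 / ln(0.0270/0.0229) = 1.26×10^6 W/m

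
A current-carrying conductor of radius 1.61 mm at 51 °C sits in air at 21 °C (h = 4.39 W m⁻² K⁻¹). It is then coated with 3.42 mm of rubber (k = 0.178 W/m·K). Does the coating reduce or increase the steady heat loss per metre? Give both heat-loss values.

Critical radius for a cylinder: r_cr = k/h = 0.0405 m = 4.05 cm.
Outer radius after coating: r₂ = 0.00161 + 0.00342 = 0.00503 m.
Since r₁ < r_cr and r₂ ≤ r_cr, the coating moves toward the maximum at r_cr — heat loss rises.
Bare: R = 1/(2πr₁h) = 22.52 m·K/W; Q = 30/22.52 = 1.33 W/m.
Coated: R = R_cond + R_conv = 8.226 m·K/W; Q = 30/8.226 = 3.65 W/m.

increases: 1.33 → 3.65 W/m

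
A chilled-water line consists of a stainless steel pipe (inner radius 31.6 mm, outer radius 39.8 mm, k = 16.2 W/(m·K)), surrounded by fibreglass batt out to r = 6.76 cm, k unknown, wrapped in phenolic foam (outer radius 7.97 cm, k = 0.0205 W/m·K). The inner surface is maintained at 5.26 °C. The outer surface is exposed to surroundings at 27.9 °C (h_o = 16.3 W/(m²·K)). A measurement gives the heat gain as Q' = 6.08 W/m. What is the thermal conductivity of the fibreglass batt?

ΣR = ΔT/Q' = |5.26 − 27.9|/6.08 = 3.724 m·K/W
Known resistances:
  R'_stainless steel = ln(0.0398/0.0316)/(2πk) = 0.2307/(2π·16.2) = 0.002267 m·K/W
  R'_phenolic foam = ln(0.0797/0.0676)/(2πk) = 0.1647/(2π·0.0205) = 1.278 m·K/W
  R'_conv,out = 1/(2πr h) = 1/(2π·0.0797·16.3) = 0.1225 m·K/W
R_fibreglass batt = ΣR − ΣR_known = 3.724 − 1.403 = 2.321 m·K/W
ln(r₂/r₁)/(2πk) = 2.321 ⇒ k = 0.5297/(2π·2.321) = 0.0363 W/m·K

k = 0.0363 W/m·K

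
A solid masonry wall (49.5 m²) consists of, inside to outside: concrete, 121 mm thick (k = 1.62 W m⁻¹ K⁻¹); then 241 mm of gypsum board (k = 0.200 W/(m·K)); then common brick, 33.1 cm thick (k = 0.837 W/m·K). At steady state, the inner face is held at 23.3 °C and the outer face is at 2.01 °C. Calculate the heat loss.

Resistance network (inner→outer):
  R_concrete = L/(kA) = 0.121/(1.62·49.5) = 0.001509 K/W
  R_gypsum board = L/(kA) = 0.241/(0.200·49.5) = 0.02434 K/W
  R_common brick = L/(kA) = 0.331/(0.837·49.5) = 0.007989 K/W
ΣR = 0.001509 + 0.02434 + 0.007989 = 0.03384 K/W
Q = ΔT/ΣR = (23.3 °C − 2.01 °C)/0.03384 = 629 W

Q = 629 W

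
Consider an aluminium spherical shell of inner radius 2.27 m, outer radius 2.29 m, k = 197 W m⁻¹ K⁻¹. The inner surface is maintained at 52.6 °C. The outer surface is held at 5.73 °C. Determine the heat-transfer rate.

Q = 30200 kW

Q = 4πk·ΔT/(1/r₁ − 1/r₂) = 4π × 197 × 46.87 / (1/2.27 − 1/2.29) = 3.02×10^7 W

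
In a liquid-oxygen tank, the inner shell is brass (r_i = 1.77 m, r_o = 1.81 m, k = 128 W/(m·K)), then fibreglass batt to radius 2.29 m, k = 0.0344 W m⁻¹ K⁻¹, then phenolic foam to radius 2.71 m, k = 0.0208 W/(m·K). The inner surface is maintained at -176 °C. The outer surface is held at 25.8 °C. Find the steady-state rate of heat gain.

Q = 383 W

Treat each layer as a resistance in series:
  R_brass = (1/1.77 − 1/1.81)/(4πk) = 0.01249/(4π·128) = 7.762×10^-6 K/W
  R_fibreglass batt = (1/1.81 − 1/2.29)/(4πk) = 0.1158/(4π·0.0344) = 0.2679 K/W
  R_phenolic foam = (1/2.29 − 1/2.71)/(4πk) = 0.06768/(4π·0.0208) = 0.2589 K/W
ΣR = 7.762×10^-6 + 0.2679 + 0.2589 = 0.5268 K/W
Q = ΔT/ΣR = (-176 °C − 25.8 °C)/0.5268 = -383 W
(Negative Q ⇒ heat flows inward; heat gain = 383 W.)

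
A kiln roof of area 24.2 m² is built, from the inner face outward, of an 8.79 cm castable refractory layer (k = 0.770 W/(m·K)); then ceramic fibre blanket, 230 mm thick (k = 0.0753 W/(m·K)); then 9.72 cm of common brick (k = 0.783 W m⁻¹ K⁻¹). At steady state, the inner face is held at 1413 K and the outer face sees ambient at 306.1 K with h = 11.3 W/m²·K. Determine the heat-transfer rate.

Treat each layer as a resistance in series:
  R_castable refractory = L/(kA) = 0.0879/(0.770·24.2) = 0.004717 K/W
  R_ceramic fibre blanket = L/(kA) = 0.230/(0.0753·24.2) = 0.1262 K/W
  R_common brick = L/(kA) = 0.0972/(0.783·24.2) = 0.005130 K/W
  R_conv,out = 1/(hA) = 1/(11.3·24.2) = 0.003657 K/W
ΣR = 0.004717 + 0.1262 + 0.005130 + 0.003657 = 0.1397 K/W
Q = ΔT/ΣR = (1413 K − 306.1 K)/0.1397 = 7920 W

Q = 7920 W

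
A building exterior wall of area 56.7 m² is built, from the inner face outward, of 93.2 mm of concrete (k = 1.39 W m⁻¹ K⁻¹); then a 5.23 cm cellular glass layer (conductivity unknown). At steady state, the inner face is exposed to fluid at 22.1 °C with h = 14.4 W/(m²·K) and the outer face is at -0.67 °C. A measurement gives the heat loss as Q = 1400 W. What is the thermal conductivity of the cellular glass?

ΣR = ΔT/Q = |22.1 − -0.67|/1400 = 0.01626 K/W
Known resistances:
  R_conv,in = 1/(hA) = 1/(14.4·56.7) = 0.001225 K/W
  R_concrete = L/(kA) = 0.0932/(1.39·56.7) = 0.001183 K/W
R_cellular glass = ΣR − ΣR_known = 0.01626 − 0.002408 = 0.01385 K/W
L/(kA) = 0.01385 ⇒ k = 0.0523/(0.01385·56.7) = 0.0666 W/m·K

k = 0.0666 W/m·K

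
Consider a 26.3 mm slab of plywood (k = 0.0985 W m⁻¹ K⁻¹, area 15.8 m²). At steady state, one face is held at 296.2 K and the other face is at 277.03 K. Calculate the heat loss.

Q = kA·ΔT/L = 0.0985 × 15.8 × |296.2 K − 277.03 K| / 0.0263 = 1130 W

Q = 1130 W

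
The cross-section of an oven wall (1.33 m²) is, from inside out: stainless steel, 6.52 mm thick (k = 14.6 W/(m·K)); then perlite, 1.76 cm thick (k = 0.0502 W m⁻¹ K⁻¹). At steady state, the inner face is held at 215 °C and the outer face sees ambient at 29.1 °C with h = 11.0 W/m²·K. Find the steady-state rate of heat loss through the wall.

Q = 559 W

Series thermal resistances, inner to outer:
  R_stainless steel = L/(kA) = 0.00652/(14.6·1.33) = 3.358×10^-4 K/W
  R_perlite = L/(kA) = 0.0176/(0.0502·1.33) = 0.2636 K/W
  R_conv,out = 1/(hA) = 1/(11.0·1.33) = 0.06835 K/W
ΣR = 3.358×10^-4 + 0.2636 + 0.06835 = 0.3323 K/W
Q = ΔT/ΣR = (215 °C − 29.1 °C)/0.3323 = 559 W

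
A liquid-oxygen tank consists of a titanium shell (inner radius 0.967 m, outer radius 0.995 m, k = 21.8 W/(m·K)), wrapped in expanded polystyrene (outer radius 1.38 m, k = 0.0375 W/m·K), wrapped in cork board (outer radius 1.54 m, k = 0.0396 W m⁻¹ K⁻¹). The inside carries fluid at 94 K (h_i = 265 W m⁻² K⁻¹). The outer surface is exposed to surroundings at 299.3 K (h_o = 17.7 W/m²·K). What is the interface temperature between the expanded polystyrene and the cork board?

Series thermal resistances, inner to outer:
  R_conv,in = 1/(4πr²h) = 1/(4π·0.967²·265) = 3.211×10^-4 K/W
  R_titanium = (1/0.967 − 1/0.995)/(4πk) = 0.02910/(4π·21.8) = 1.062×10^-4 K/W
  R_expanded polystyrene = (1/0.995 − 1/1.38)/(4πk) = 0.2804/(4π·0.0375) = 0.5950 K/W
  R_cork board = (1/1.38 − 1/1.54)/(4πk) = 0.07529/(4π·0.0396) = 0.1513 K/W
  R_conv,out = 1/(4πr²h) = 1/(4π·1.54²·17.7) = 0.001896 K/W
ΣR = 3.211×10^-4 + 1.062×10^-4 + 0.5950 + 0.1513 + 0.001896 = 0.7486 K/W
Q = ΔT/ΣR = (94 K − 299.3 K)/0.7486 = -274.2 W
From the inner boundary to the expanded polystyrene/cork board interface, ΣR_partial = 0.5954 K/W.
T_interface = T_in − Q·ΣR_partial = 94 K − (-274.2)(0.5954) = 257.3 K

T = 257.3 K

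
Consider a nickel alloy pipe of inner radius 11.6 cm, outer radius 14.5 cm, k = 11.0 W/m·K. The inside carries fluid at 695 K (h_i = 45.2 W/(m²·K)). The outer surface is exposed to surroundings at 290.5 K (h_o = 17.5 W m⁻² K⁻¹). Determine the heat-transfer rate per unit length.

Q' = 4.20 kW/m

Treat each layer as a resistance in series:
  R'_conv,in = 1/(2πr h) = 1/(2π·0.116·45.2) = 0.03035 m·K/W
  R'_nickel alloy = ln(0.145/0.116)/(2πk) = 0.2231/(2π·11.0) = 0.003229 m·K/W
  R'_conv,out = 1/(2πr h) = 1/(2π·0.145·17.5) = 0.06272 m·K/W
ΣR = 0.03035 + 0.003229 + 0.06272 = 0.09630 m·K/W
Q' = ΔT/ΣR = (695 K − 290.5 K)/0.09630 = 4200 W/m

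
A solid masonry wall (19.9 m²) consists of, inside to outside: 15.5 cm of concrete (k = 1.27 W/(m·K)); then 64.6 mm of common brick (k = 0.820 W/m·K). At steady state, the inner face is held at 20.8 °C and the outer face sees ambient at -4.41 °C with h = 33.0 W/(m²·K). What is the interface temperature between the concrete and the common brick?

Series thermal resistances, inner to outer:
  R_concrete = L/(kA) = 0.155/(1.27·19.9) = 0.006133 K/W
  R_common brick = L/(kA) = 0.0646/(0.820·19.9) = 0.003959 K/W
  R_conv,out = 1/(hA) = 1/(33.0·19.9) = 0.001523 K/W
ΣR = 0.006133 + 0.003959 + 0.001523 = 0.01162 K/W
Q = ΔT/ΣR = (20.8 °C − -4.41 °C)/0.01162 = 2170 W
From the inner boundary to the concrete/common brick interface, ΣR_partial = 0.006133 K/W.
T_interface = T_in − Q·ΣR_partial = 20.8 °C − (2170)(0.006133) = 7.49 °C

T = 7.49 °C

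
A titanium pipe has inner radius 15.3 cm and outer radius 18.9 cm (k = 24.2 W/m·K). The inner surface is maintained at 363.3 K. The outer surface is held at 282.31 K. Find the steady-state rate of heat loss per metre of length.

Q' = 58.3 kW/m

Q' = 2πk·ΔT/ln(r₂/r₁) = 2π × 24.2 × 80.99 / ln(0.189/0.153) = 58300 W/m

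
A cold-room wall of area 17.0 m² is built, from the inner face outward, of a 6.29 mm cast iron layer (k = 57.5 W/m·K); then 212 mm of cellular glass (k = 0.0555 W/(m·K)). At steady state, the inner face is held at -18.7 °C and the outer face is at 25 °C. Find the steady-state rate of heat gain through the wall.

Resistance network (inner→outer):
  R_cast iron = L/(kA) = 0.00629/(57.5·17.0) = 6.435×10^-6 K/W
  R_cellular glass = L/(kA) = 0.212/(0.0555·17.0) = 0.2247 K/W
ΣR = 6.435×10^-6 + 0.2247 = 0.2247 K/W
Q = ΔT/ΣR = (-18.7 °C − 25 °C)/0.2247 = -194 W
(Negative Q ⇒ heat flows inward; heat gain = 194 W.)

Q = 194 W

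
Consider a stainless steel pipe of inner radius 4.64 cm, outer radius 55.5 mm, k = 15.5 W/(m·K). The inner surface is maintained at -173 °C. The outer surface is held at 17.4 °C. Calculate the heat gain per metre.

Q' = 2πk·ΔT/ln(r₂/r₁) = 2π × 15.5 × 190.4 / ln(0.0555/0.0464) = 1.04×10^5 W/m

Q' = 1.04×10^5 W/m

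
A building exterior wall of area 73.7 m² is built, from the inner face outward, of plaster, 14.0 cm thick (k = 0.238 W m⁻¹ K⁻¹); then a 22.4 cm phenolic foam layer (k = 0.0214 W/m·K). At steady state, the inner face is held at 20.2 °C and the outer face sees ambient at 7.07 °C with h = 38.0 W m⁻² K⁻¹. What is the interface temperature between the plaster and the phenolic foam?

T = 19.5 °C

Treat each layer as a resistance in series:
  R_plaster = L/(kA) = 0.140/(0.238·73.7) = 0.007981 K/W
  R_phenolic foam = L/(kA) = 0.224/(0.0214·73.7) = 0.1420 K/W
  R_conv,out = 1/(hA) = 1/(38.0·73.7) = 3.571×10^-4 K/W
ΣR = 0.007981 + 0.1420 + 3.571×10^-4 = 0.1503 K/W
Q = ΔT/ΣR = (20.2 °C − 7.07 °C)/0.1503 = 87.36 W
From the inner boundary to the plaster/phenolic foam interface, ΣR_partial = 0.007981 K/W.
T_interface = T_in − Q·ΣR_partial = 20.2 °C − (87.36)(0.007981) = 19.5 °C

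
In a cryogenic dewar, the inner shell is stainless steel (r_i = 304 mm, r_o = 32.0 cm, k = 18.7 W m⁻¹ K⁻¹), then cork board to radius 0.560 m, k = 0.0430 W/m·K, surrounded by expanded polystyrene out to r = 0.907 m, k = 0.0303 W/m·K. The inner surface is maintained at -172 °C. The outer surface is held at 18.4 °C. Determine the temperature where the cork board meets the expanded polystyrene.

Series thermal resistances, inner to outer:
  R_stainless steel = (1/0.304 − 1/0.320)/(4πk) = 0.1645/(4π·18.7) = 6.999×10^-4 K/W
  R_cork board = (1/0.320 − 1/0.560)/(4πk) = 1.339/(4π·0.0430) = 2.479 K/W
  R_expanded polystyrene = (1/0.560 − 1/0.907)/(4πk) = 0.6832/(4π·0.0303) = 1.794 K/W
ΣR = 6.999×10^-4 + 2.479 + 1.794 = 4.274 K/W
Q = ΔT/ΣR = (-172 °C − 18.4 °C)/4.274 = -44.55 W
From the inner boundary to the cork board/expanded polystyrene interface, ΣR_partial = 2.480 K/W.
T_interface = T_in − Q·ΣR_partial = -172 °C − (-44.55)(2.480) = -61.5 °C

T = -61.5 °C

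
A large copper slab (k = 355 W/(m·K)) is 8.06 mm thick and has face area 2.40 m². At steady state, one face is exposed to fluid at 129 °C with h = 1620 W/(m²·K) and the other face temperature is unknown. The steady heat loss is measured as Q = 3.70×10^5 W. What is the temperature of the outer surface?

T_out = 30.3 °C

Sum the resistances:
  R_conv,in = 1/(hA) = 1/(1620·2.40) = 2.572×10^-4 K/W
  R_copper = L/(kA) = 0.00806/(355·2.40) = 9.460×10^-6 K/W
ΣR = 2.667×10^-4 K/W
ΔT = Q·ΣR = 3.70×10^5 × 2.667×10^-4 = 98.68 K
Heat flows outward, so T_out = T_in − ΔT = 129 − 98.68 = 30.3 °C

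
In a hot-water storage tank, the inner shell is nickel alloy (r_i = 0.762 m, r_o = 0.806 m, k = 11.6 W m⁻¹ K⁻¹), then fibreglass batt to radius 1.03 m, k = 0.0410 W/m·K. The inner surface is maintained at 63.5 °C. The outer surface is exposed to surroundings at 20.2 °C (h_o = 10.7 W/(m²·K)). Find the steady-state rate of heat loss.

Q = 81.5 W

Resistance network (inner→outer):
  R_nickel alloy = (1/0.762 − 1/0.806)/(4πk) = 0.07164/(4π·11.6) = 4.915×10^-4 K/W
  R_fibreglass batt = (1/0.806 − 1/1.03)/(4πk) = 0.2698/(4π·0.0410) = 0.5237 K/W
  R_conv,out = 1/(4πr²h) = 1/(4π·1.03²·10.7) = 0.007010 K/W
ΣR = 4.915×10^-4 + 0.5237 + 0.007010 = 0.5312 K/W
Q = ΔT/ΣR = (63.5 °C − 20.2 °C)/0.5312 = 81.5 W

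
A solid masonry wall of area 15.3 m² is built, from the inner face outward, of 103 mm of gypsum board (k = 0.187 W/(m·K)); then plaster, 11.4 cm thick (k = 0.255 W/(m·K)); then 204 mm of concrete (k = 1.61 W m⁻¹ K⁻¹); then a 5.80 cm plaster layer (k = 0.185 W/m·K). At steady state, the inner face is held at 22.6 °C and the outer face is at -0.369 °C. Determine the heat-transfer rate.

Resistance network (inner→outer):
  R_gypsum board = L/(kA) = 0.103/(0.187·15.3) = 0.03600 K/W
  R_plaster = L/(kA) = 0.114/(0.255·15.3) = 0.02922 K/W
  R_concrete = L/(kA) = 0.204/(1.61·15.3) = 0.008282 K/W
  R_plaster = L/(kA) = 0.0580/(0.185·15.3) = 0.02049 K/W
ΣR = 0.03600 + 0.02922 + 0.008282 + 0.02049 = 0.09399 K/W
Q = ΔT/ΣR = (22.6 °C − -0.369 °C)/0.09399 = 244 W

Q = 244 W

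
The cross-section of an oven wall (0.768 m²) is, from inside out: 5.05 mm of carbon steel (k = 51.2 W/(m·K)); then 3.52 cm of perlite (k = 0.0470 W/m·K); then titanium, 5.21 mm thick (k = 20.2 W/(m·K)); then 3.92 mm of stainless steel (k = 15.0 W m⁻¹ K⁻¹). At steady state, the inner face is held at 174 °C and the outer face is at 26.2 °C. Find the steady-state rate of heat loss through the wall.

Series thermal resistances, inner to outer:
  R_carbon steel = L/(kA) = 0.00505/(51.2·0.768) = 1.284×10^-4 K/W
  R_perlite = L/(kA) = 0.0352/(0.0470·0.768) = 0.9752 K/W
  R_titanium = L/(kA) = 0.00521/(20.2·0.768) = 3.358×10^-4 K/W
  R_stainless steel = L/(kA) = 0.00392/(15.0·0.768) = 3.403×10^-4 K/W
ΣR = 1.284×10^-4 + 0.9752 + 3.358×10^-4 + 3.403×10^-4 = 0.9760 K/W
Q = ΔT/ΣR = (174 °C − 26.2 °C)/0.9760 = 151 W

Q = 151 W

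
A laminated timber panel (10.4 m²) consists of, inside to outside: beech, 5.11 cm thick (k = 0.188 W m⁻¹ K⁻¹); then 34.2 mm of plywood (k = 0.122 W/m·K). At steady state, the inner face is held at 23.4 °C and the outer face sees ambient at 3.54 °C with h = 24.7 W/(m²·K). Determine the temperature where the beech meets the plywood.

Series thermal resistances, inner to outer:
  R_beech = L/(kA) = 0.0511/(0.188·10.4) = 0.02614 K/W
  R_plywood = L/(kA) = 0.0342/(0.122·10.4) = 0.02695 K/W
  R_conv,out = 1/(hA) = 1/(24.7·10.4) = 0.003893 K/W
ΣR = 0.02614 + 0.02695 + 0.003893 = 0.05698 K/W
Q = ΔT/ΣR = (23.4 °C − 3.54 °C)/0.05698 = 348.5 W
From the inner boundary to the beech/plywood interface, ΣR_partial = 0.02614 K/W.
T_interface = T_in − Q·ΣR_partial = 23.4 °C − (348.5)(0.02614) = 14.3 °C

T = 14.3 °C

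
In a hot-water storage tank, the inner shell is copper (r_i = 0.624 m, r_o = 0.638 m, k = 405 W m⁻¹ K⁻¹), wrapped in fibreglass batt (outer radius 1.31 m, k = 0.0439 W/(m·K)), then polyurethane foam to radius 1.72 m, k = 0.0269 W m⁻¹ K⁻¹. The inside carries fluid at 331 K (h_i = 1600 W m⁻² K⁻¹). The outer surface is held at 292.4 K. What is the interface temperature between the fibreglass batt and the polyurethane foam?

Treat each layer as a resistance in series:
  R_conv,in = 1/(4πr²h) = 1/(4π·0.624²·1600) = 1.277×10^-4 K/W
  R_copper = (1/0.624 − 1/0.638)/(4πk) = 0.03517/(4π·405) = 6.910×10^-6 K/W
  R_fibreglass batt = (1/0.638 − 1/1.31)/(4πk) = 0.8040/(4π·0.0439) = 1.457 K/W
  R_polyurethane foam = (1/1.31 − 1/1.72)/(4πk) = 0.1820/(4π·0.0269) = 0.5383 K/W
ΣR = 1.277×10^-4 + 6.910×10^-6 + 1.457 + 0.5383 = 1.995 K/W
Q = ΔT/ΣR = (331 K − 292.4 K)/1.995 = 19.35 W
From the inner boundary to the fibreglass batt/polyurethane foam interface, ΣR_partial = 1.457 K/W.
T_interface = T_in − Q·ΣR_partial = 331 K − (19.35)(1.457) = 302.8 K

T = 302.8 K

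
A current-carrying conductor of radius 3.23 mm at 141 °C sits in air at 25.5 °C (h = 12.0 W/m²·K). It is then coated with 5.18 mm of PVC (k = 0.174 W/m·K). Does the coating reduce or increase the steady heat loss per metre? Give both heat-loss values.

Critical radius for a cylinder: r_cr = k/h = 0.0145 m = 1.45 cm.
Outer radius after coating: r₂ = 0.00323 + 0.00518 = 0.00841 m.
Since r₁ < r_cr and r₂ ≤ r_cr, the coating moves toward the maximum at r_cr — heat loss rises.
Bare: R = 1/(2πr₁h) = 4.106 m·K/W; Q = 115.5/4.106 = 28.1 W/m.
Coated: R = R_cond + R_conv = 2.452 m·K/W; Q = 115.5/2.452 = 47.1 W/m.

increases: 28.1 → 47.1 W/m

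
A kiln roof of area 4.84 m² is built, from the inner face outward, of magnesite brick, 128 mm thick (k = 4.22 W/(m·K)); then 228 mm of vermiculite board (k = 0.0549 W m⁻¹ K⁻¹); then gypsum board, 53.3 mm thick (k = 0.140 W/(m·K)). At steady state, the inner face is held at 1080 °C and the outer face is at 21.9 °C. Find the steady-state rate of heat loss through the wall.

Treat each layer as a resistance in series:
  R_magnesite brick = L/(kA) = 0.128/(4.22·4.84) = 0.006267 K/W
  R_vermiculite board = L/(kA) = 0.228/(0.0549·4.84) = 0.8581 K/W
  R_gypsum board = L/(kA) = 0.0533/(0.140·4.84) = 0.07866 K/W
ΣR = 0.006267 + 0.8581 + 0.07866 = 0.9430 K/W
Q = ΔT/ΣR = (1080 °C − 21.9 °C)/0.9430 = 1120 W

Q = 1120 W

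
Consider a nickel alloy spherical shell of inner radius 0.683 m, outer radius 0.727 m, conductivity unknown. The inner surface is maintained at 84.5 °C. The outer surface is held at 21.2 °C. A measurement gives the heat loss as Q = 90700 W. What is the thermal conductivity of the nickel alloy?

ΣR = ΔT/Q = |84.5 − 21.2|/90700 = 6.979×10^-4 K/W
(1/r₁−1/r₂)/(4πk) = 6.979×10^-4 ⇒ k = 0.08861/(4π·6.979×10^-4) = 10.1 W/m·K

k = 10.1 W/m·K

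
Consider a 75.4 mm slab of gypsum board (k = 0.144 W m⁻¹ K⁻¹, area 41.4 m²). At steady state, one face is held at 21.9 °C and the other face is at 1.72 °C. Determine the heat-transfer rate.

Q = kA·ΔT/L = 0.144 × 41.4 × |21.9 °C − 1.72 °C| / 0.0754 = 1600 W

Q = 1600 W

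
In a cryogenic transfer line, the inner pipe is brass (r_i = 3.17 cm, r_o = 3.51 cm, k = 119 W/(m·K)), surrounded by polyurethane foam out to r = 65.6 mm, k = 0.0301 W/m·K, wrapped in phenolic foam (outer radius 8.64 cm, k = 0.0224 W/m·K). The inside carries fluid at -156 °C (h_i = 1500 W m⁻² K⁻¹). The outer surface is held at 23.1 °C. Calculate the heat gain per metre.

Q' = 34.0 W/m

Treat each layer as a resistance in series:
  R'_conv,in = 1/(2πr h) = 1/(2π·0.0317·1500) = 0.003347 m·K/W
  R'_brass = ln(0.0351/0.0317)/(2πk) = 0.1019/(2π·119) = 1.363×10^-4 m·K/W
  R'_polyurethane foam = ln(0.0656/0.0351)/(2πk) = 0.6254/(2π·0.0301) = 3.307 m·K/W
  R'_phenolic foam = ln(0.0864/0.0656)/(2πk) = 0.2754/(2π·0.0224) = 1.957 m·K/W
ΣR = 0.003347 + 1.363×10^-4 + 3.307 + 1.957 = 5.267 m·K/W
Q' = ΔT/ΣR = (-156 °C − 23.1 °C)/5.267 = -34.0 W/m
(Negative Q' ⇒ heat flows inward; heat gain = 34.0 W/m.)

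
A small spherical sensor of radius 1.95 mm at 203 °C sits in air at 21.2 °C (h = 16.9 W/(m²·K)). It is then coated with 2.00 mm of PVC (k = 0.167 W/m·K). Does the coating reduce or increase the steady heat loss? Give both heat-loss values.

Critical radius for a sphere: r_cr = 2k/h = 0.0198 m = 1.98 cm.
Outer radius after coating: r₂ = 0.00195 + 0.00200 = 0.00395 m.
Since r₁ < r_cr and r₂ ≤ r_cr, the coating moves toward the maximum at r_cr — heat loss rises.
Bare: R = 1/(4πr₁²h) = 1238 K/W; Q = 181.8/1238 = 0.147 W.
Coated: R = R_cond + R_conv = 425.5 K/W; Q = 181.8/425.5 = 0.427 W.

increases: 0.147 → 0.427 W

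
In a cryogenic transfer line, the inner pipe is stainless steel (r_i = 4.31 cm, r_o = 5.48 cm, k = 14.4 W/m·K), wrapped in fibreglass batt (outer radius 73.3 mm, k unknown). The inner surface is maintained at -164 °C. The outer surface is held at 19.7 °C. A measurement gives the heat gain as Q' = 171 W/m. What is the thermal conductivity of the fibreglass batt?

k = 0.0432 W/m·K

ΣR = ΔT/Q' = |-164 − 19.7|/171 = 1.074 m·K/W
Known resistances:
  R'_stainless steel = ln(0.0548/0.0431)/(2πk) = 0.2402/(2π·14.4) = 0.002654 m·K/W
R_fibreglass batt = ΣR − ΣR_known = 1.074 − 0.002654 = 1.071 m·K/W
ln(r₂/r₁)/(2πk) = 1.071 ⇒ k = 0.2909/(2π·1.071) = 0.0432 W/m·K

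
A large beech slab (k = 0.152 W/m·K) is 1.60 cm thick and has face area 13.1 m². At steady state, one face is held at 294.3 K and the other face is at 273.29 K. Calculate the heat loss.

Q = kA·ΔT/L = 0.152 × 13.1 × |294.3 K − 273.29 K| / 0.0160 = 2610 W

Q = 2610 W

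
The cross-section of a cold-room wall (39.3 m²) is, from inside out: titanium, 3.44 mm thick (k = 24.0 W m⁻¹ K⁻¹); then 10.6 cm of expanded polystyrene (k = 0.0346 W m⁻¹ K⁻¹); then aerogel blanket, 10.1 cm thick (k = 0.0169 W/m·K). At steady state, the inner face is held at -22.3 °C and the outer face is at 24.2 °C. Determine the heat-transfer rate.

Resistance network (inner→outer):
  R_titanium = L/(kA) = 0.00344/(24.0·39.3) = 3.647×10^-6 K/W
  R_expanded polystyrene = L/(kA) = 0.106/(0.0346·39.3) = 0.07795 K/W
  R_aerogel blanket = L/(kA) = 0.101/(0.0169·39.3) = 0.1521 K/W
ΣR = 3.647×10^-6 + 0.07795 + 0.1521 = 0.2301 K/W
Q = ΔT/ΣR = (-22.3 °C − 24.2 °C)/0.2301 = -202 W
(Negative Q ⇒ heat flows inward; heat gain = 202 W.)

Q = 202 W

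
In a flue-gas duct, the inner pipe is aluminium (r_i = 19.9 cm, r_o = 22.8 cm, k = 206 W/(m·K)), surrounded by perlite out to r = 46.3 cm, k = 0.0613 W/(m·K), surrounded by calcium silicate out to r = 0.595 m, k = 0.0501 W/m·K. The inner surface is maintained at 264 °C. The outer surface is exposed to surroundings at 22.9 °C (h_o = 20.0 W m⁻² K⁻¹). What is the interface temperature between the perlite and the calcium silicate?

Series thermal resistances, inner to outer:
  R'_aluminium = ln(0.228/0.199)/(2πk) = 0.1360/(2π·206) = 1.051×10^-4 m·K/W
  R'_perlite = ln(0.463/0.228)/(2πk) = 0.7084/(2π·0.0613) = 1.839 m·K/W
  R'_calcium silicate = ln(0.595/0.463)/(2πk) = 0.2508/(2π·0.0501) = 0.7968 m·K/W
  R'_conv,out = 1/(2πr h) = 1/(2π·0.595·20.0) = 0.01337 m·K/W
ΣR = 1.051×10^-4 + 1.839 + 0.7968 + 0.01337 = 2.649 m·K/W
Q' = ΔT/ΣR = (264 °C − 22.9 °C)/2.649 = 91.02 W/m
From the inner boundary to the perlite/calcium silicate interface, ΣR_partial = 1.839 m·K/W.
T_interface = T_in − Q'·ΣR_partial = 264 °C − (91.02)(1.839) = 96.6 °C

T = 96.6 °C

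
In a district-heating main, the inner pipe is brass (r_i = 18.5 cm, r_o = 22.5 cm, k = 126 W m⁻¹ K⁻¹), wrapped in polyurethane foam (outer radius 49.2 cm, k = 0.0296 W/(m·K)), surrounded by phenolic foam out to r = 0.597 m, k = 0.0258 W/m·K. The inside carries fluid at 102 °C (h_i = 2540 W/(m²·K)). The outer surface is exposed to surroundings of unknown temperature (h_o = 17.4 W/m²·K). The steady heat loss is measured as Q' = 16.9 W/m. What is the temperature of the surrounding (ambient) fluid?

T_out = 10.5 °C

Sum the resistances:
  R'_conv,in = 1/(2πr h) = 1/(2π·0.185·2540) = 3.387×10^-4 m·K/W
  R'_brass = ln(0.225/0.185)/(2πk) = 0.1957/(2π·126) = 2.473×10^-4 m·K/W
  R'_polyurethane foam = ln(0.492/0.225)/(2πk) = 0.7824/(2π·0.0296) = 4.207 m·K/W
  R'_phenolic foam = ln(0.597/0.492)/(2πk) = 0.1934/(2π·0.0258) = 1.193 m·K/W
  R'_conv,out = 1/(2πr h) = 1/(2π·0.597·17.4) = 0.01532 m·K/W
ΣR = 5.416 m·K/W
ΔT = Q'·ΣR = 16.9 × 5.416 = 91.53 K
Heat flows outward, so T_out = T_in − ΔT = 102 − 91.53 = 10.5 °C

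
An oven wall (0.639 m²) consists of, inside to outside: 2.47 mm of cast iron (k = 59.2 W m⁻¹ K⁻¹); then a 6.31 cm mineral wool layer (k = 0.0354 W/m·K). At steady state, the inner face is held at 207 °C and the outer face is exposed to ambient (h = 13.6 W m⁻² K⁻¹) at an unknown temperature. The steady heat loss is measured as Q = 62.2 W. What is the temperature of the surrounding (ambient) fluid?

T_out = 26.3 °C

Sum the resistances:
  R_cast iron = L/(kA) = 0.00247/(59.2·0.639) = 6.529×10^-5 K/W
  R_mineral wool = L/(kA) = 0.0631/(0.0354·0.639) = 2.789 K/W
  R_conv,out = 1/(hA) = 1/(13.6·0.639) = 0.1151 K/W
ΣR = 2.905 K/W
ΔT = Q·ΣR = 62.2 × 2.905 = 180.7 K
Heat flows outward, so T_out = T_in − ΔT = 207 − 180.7 = 26.3 °C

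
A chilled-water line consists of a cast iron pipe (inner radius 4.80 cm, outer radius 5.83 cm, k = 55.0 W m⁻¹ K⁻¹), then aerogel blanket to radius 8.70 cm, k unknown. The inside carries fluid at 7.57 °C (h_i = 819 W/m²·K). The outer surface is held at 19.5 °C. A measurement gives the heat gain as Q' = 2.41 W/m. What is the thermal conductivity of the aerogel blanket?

ΣR = ΔT/Q' = |7.57 − 19.5|/2.41 = 4.950 m·K/W
Known resistances:
  R'_conv,in = 1/(2πr h) = 1/(2π·0.0480·819) = 0.004049 m·K/W
  R'_cast iron = ln(0.0583/0.0480)/(2πk) = 0.1944/(2π·55.0) = 5.625×10^-4 m·K/W
R_aerogel blanket = ΣR − ΣR_known = 4.950 − 0.004611 = 4.945 m·K/W
ln(r₂/r₁)/(2πk) = 4.945 ⇒ k = 0.4003/(2π·4.945) = 0.0129 W/m·K

k = 0.0129 W/m·K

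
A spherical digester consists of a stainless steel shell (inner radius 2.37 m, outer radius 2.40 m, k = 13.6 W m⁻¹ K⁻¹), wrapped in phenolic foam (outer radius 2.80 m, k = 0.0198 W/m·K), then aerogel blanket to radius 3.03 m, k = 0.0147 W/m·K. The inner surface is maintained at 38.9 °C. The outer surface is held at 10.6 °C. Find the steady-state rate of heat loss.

Series thermal resistances, inner to outer:
  R_stainless steel = (1/2.37 − 1/2.40)/(4πk) = 0.005274/(4π·13.6) = 3.086×10^-5 K/W
  R_phenolic foam = (1/2.40 − 1/2.80)/(4πk) = 0.05952/(4π·0.0198) = 0.2392 K/W
  R_aerogel blanket = (1/2.80 − 1/3.03)/(4πk) = 0.02711/(4π·0.0147) = 0.1468 K/W
ΣR = 3.086×10^-5 + 0.2392 + 0.1468 = 0.3860 K/W
Q = ΔT/ΣR = (38.9 °C − 10.6 °C)/0.3860 = 73.3 W

Q = 73.3 W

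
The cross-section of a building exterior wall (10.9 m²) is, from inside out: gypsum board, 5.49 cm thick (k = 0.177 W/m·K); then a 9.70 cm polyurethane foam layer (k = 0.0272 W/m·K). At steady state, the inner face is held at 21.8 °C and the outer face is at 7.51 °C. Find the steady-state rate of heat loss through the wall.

Treat each layer as a resistance in series:
  R_gypsum board = L/(kA) = 0.0549/(0.177·10.9) = 0.02846 K/W
  R_polyurethane foam = L/(kA) = 0.0970/(0.0272·10.9) = 0.3272 K/W
ΣR = 0.02846 + 0.3272 = 0.3557 K/W
Q = ΔT/ΣR = (21.8 °C − 7.51 °C)/0.3557 = 40.2 W

Q = 40.2 W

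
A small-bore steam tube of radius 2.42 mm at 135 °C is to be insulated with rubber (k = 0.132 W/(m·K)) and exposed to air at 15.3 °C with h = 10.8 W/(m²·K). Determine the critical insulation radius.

r_cr = 1.22 cm

For a cylinder, r_cr = k_ins/h = 0.132/10.8 = 0.0122 m = 1.22 cm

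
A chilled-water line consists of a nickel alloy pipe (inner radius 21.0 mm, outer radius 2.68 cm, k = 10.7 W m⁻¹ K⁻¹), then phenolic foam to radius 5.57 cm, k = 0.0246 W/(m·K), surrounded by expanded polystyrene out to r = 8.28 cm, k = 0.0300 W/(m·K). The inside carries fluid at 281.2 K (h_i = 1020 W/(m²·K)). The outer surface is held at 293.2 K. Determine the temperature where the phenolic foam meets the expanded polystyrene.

Series thermal resistances, inner to outer:
  R'_conv,in = 1/(2πr h) = 1/(2π·0.0210·1020) = 0.007430 m·K/W
  R'_nickel alloy = ln(0.0268/0.0210)/(2πk) = 0.2439/(2π·10.7) = 0.003628 m·K/W
  R'_phenolic foam = ln(0.0557/0.0268)/(2πk) = 0.7316/(2π·0.0246) = 4.733 m·K/W
  R'_expanded polystyrene = ln(0.0828/0.0557)/(2πk) = 0.3964/(2π·0.0300) = 2.103 m·K/W
ΣR = 0.007430 + 0.003628 + 4.733 + 2.103 = 6.847 m·K/W
Q' = ΔT/ΣR = (281.2 K − 293.2 K)/6.847 = -1.753 W/m
From the inner boundary to the phenolic foam/expanded polystyrene interface, ΣR_partial = 4.744 m·K/W.
T_interface = T_in − Q'·ΣR_partial = 281.2 K − (-1.753)(4.744) = 289.5 K

T = 289.5 K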